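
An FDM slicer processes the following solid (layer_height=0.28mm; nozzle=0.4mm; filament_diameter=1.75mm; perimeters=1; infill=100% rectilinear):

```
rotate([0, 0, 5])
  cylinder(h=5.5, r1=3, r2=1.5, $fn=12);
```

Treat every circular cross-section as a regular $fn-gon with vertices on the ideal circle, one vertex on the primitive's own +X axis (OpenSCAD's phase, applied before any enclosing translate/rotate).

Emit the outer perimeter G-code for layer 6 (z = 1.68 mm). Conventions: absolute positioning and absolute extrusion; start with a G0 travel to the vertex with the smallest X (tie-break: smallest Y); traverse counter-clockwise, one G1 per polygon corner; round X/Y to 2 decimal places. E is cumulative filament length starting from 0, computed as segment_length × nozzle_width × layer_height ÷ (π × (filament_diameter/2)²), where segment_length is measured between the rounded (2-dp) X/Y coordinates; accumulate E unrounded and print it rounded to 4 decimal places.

At z = 1.68 mm: the cone contributes a regular 12-gon of circumradius 2.542 (interpolated between r1=3 and r2=1.5 at t=0.305); (rotated 5° about Z; rotation is an isometry so areas/perimeters/island counts are preserved). The outline is a single polygon with 12 vertices. Extrusion per mm of travel: 0.4 × 0.28 / (π × 0.875²) = 0.046564. Accumulating E over each segment gives final E = 0.7344.

G0 X-2.53 Y-0.22 Z1.68
G1 X-2.08 Y-1.46 E0.0614
G1 X-1.07 Y-2.30 E0.1226
G1 X0.22 Y-2.53 E0.1836
G1 X1.46 Y-2.08 E0.2450
G1 X2.30 Y-1.07 E0.3062
G1 X2.53 Y0.22 E0.3672
G1 X2.08 Y1.46 E0.4286
G1 X1.07 Y2.30 E0.4898
G1 X-0.22 Y2.53 E0.5508
G1 X-1.46 Y2.08 E0.6123
G1 X-2.30 Y1.07 E0.6734
G1 X-2.53 Y-0.22 E0.7344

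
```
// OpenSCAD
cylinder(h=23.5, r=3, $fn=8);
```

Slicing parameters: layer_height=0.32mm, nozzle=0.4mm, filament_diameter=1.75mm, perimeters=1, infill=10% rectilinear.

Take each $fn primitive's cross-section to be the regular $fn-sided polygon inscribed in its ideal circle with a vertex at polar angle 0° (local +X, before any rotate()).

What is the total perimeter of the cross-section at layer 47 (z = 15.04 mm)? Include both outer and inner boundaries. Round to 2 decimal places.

18.37 mm

At z = 15.04 mm: the r=3 cylinder contributes a regular 8-gon of circumradius 3 (perimeter = 2·8·3.000·sin(180°/8) = 18.37 mm). Overall, the cross-section is a single solid region. Total boundary length (outer) = 18.37 mm.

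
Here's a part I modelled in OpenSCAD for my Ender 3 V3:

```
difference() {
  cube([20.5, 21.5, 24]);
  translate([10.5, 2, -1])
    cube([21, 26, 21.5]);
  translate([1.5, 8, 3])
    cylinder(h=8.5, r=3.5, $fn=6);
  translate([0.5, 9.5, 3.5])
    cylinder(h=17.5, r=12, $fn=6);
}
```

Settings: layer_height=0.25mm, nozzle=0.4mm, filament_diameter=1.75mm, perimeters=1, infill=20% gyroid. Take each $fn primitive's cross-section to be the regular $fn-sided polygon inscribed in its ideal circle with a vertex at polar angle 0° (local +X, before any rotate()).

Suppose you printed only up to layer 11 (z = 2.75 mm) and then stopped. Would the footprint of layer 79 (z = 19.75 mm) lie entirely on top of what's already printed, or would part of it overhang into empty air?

entirely on top

Compare the two slices. At z = 2.75: the 20.5×21.5 cube contributes its full rectangle (area 440.75 mm²); the cube at (10.5, 2) (footprint 21×26) is included at this height (area 546.00 mm²); the cylinder at (1.5, 8) does not reach this height (z outside [3, 11.5]); the cylinder at (0.5, 9.5) is not intersected at this z (z outside [3.5, 21]); Taking the first minus the rest: starting from the 20.5×21.5 cube (440.75 mm²), the 21×26 cube at (10.5, 2) partially overlaps it — only the 195.00 mm² overlap (of its 546.00 mm²) is removed, clipping the outline — area = 245.75 mm². At z = 19.75: the cube is present — its section is the full 20.5×21.5 rectangle (area 440.75 mm²); the cube at (10.5, 2) (footprint 21×26) is included at this height (area 546.00 mm²); the cylinder at (1.5, 8) is absent (z outside [3, 11.5]); the r=12 cylinder at (0.5, 9.5) gives a regular 6-gon of circumradius 12 (constant along its height) (area = (6/2)·12.000²·sin(360°/6) = 374.12 mm²); Subtracting the remaining from the first: starting from the 20.5×21.5 cube (440.75 mm²), the 21×26 cube at (10.5, 2) partially overlaps it — only the 195.00 mm² overlap (of its 546.00 mm²) is removed, clipping the outline; the r=12 cylinder at (0.5, 9.5) partially overlaps it — only the 184.50 mm² overlap (of its 374.12 mm²) is removed, clipping the outline — area = 61.25 mm². Checking containment: the cross-section at z = 19.75 is a subset of the cross-section at z = 2.75.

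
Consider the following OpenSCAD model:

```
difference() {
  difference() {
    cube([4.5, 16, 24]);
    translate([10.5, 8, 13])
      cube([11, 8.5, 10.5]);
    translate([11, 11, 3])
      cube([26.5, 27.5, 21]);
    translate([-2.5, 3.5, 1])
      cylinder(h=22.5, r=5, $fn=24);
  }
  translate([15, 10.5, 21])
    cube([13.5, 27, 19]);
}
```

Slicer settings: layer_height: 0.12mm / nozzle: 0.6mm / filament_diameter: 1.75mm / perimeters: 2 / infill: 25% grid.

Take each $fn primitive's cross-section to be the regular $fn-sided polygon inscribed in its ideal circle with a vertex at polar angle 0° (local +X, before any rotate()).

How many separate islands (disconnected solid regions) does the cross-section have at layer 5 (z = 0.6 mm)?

1

At z = 0.6 mm: the 4.5×16 cube contributes its full rectangle; the cube at (10.5, 8) does not reach this height (z outside [13, 23.5]); the cube at (11, 11) is absent (z outside [3, 24]); the cylinder at (-2.5, 3.5) does not reach this height (z outside [1, 23.5]); After the difference (first − rest): none of the subtracted shapes is present at this height, so the 4.5×16 cube is unchanged — 1 connected region; the cube at (15, 10.5) does not reach this height (z outside [21, 40]); After the difference (first − rest): none of the subtracted shapes is present at this height, so the result so far is unchanged — 1 connected region. Overall, the cross-section is a single solid region. Island count = 1.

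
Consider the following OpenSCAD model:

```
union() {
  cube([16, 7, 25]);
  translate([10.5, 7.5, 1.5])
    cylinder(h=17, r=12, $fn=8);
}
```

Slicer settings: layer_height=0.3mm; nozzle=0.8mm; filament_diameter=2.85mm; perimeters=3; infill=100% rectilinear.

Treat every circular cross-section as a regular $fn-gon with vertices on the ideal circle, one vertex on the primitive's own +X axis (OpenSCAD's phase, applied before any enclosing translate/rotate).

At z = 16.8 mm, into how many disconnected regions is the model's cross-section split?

At z = 16.8 mm: the 16×7 cube contributes its full rectangle; the r=12 cylinder at (10.5, 7.5) contributes a regular 8-gon of circumradius 12; Combining (union): the regions partially overlap (shared area 108.88 mm²), so overlapping operands fuse into one piece — 1 connected region. The result has 1 disconnected region.

1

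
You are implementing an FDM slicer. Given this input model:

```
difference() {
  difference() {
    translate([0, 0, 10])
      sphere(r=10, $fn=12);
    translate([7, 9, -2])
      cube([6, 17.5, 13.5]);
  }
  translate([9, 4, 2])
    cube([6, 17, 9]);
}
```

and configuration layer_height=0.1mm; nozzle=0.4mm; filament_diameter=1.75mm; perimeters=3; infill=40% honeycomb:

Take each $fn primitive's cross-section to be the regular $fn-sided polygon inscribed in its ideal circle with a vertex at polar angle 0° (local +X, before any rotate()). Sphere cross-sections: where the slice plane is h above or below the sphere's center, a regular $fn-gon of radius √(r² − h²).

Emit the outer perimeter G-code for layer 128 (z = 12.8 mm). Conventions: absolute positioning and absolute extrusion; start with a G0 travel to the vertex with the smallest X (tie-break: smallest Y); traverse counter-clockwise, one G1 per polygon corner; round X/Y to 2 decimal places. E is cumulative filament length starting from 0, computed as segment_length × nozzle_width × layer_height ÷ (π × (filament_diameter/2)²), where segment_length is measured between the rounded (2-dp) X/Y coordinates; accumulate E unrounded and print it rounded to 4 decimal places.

At z = 12.8 mm: the sphere: section is a regular 12-gon, circumradius = √(r²−h²) = √(10²−2.8²) = 9.600; the cube at (7, 9) is absent (z outside [-2, 11.5]); Subtracting the remaining from the first: none of the subtracted shapes is present at this height, so the r=10 sphere is unchanged — 1 connected region; the cube at (9, 4) does not reach this height (z outside [2, 11]); Subtracting the remaining from the first: none of the subtracted shapes is present at this height, so that combined region is unchanged — 1 connected region. The outline is a single polygon with 12 vertices. Extrusion per mm of travel: 0.4 × 0.1 / (π × 0.875²) = 0.016630. Accumulating E over each segment gives final E = 0.9915.

G0 X-9.60 Y0.00 Z12.80
G1 X-8.31 Y-4.80 E0.0827
G1 X-4.80 Y-8.31 E0.1652
G1 X0.00 Y-9.60 E0.2479
G1 X4.80 Y-8.31 E0.3305
G1 X8.31 Y-4.80 E0.4131
G1 X9.60 Y0.00 E0.4957
G1 X8.31 Y4.80 E0.5784
G1 X4.80 Y8.31 E0.6609
G1 X0.00 Y9.60 E0.7436
G1 X-4.80 Y8.31 E0.8262
G1 X-8.31 Y4.80 E0.9088
G1 X-9.60 Y0.00 E0.9915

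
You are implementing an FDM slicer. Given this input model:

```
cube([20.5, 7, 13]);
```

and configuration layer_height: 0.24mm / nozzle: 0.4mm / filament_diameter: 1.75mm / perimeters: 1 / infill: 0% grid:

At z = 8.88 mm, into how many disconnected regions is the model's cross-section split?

1

At z = 8.88 mm: the cube is present — its section is the full 20.5×7 rectangle. The result has 1 disconnected region.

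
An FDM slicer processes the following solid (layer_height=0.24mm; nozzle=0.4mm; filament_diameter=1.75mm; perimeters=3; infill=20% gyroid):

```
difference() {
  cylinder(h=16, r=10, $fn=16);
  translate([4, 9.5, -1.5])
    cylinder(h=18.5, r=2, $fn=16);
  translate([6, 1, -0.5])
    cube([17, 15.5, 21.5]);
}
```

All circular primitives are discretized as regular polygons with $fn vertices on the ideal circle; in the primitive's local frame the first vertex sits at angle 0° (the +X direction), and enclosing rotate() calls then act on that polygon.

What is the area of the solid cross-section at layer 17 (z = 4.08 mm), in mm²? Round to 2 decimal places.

At z = 4.08 mm: the r=10 cylinder contributes a regular 16-gon of circumradius 10 (area = (16/2)·10.000²·sin(360°/16) = 306.15 mm²); the r=2 cylinder at (4, 9.5) gives a regular 16-gon of circumradius 2 (constant along its height) (area = (16/2)·2.000²·sin(360°/16) = 12.25 mm²); the 17×15.5 cube at (6, 1) contributes its full rectangle (area 263.50 mm²); Taking the first minus the rest: starting from the r=10 cylinder (306.15 mm²), the r=2 cylinder at (4, 9.5) partially overlaps it — only the 4.19 mm² overlap (of its 12.25 mm²) is removed, clipping the outline; the 17×15.5 cube at (6, 1) partially overlaps it — only the 17.32 mm² overlap (of its 263.50 mm²) is removed, clipping the outline — area = 284.63 mm². Overall, the cross-section is a single solid region. Net area = 284.63 mm².

284.63 mm²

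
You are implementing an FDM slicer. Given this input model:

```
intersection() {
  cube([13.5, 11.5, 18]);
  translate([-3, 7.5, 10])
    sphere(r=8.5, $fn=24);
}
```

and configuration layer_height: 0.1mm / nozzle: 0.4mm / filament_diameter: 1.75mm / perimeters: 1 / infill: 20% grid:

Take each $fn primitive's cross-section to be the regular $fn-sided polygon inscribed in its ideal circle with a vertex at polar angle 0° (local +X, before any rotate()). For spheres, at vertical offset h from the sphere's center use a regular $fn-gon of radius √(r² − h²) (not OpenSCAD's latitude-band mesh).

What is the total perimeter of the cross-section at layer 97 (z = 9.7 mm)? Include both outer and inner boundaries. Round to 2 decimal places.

30.27 mm

At z = 9.7 mm: the cube (footprint 13.5×11.5) is included at this height (perimeter 50.00 mm); the r=8.5 sphere at (-3, 7.5) slices to a regular 24-gon of circumradius 8.495 (√(r²−h²) with h=0.3 from center) (perimeter = 2·24·8.495·sin(180°/24) = 53.22 mm); Keeping only the common overlap: the r=8.5 sphere at (-3, 7.5) partially overlaps the 13.5×11.5 cube; clipping to the common part keeps 51.53 mm² — boundary = 30.27 mm. Overall, the cross-section is a single solid region. Total boundary length (outer) = 30.27 mm.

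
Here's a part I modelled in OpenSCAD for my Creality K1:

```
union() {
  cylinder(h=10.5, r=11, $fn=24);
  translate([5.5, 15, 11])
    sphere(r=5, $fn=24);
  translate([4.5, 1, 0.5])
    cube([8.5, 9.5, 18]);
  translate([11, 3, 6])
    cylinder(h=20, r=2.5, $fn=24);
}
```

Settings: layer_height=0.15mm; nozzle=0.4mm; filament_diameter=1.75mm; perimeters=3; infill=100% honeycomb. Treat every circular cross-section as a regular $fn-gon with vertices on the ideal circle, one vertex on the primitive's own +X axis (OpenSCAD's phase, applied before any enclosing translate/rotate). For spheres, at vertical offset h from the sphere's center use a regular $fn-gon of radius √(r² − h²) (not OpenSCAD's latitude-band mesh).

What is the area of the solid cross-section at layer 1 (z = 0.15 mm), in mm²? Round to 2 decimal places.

375.81 mm²

At z = 0.15 mm: the r=11 cylinder contributes a regular 24-gon of circumradius 11 (area = (24/2)·11.000²·sin(360°/24) = 375.81 mm²); the sphere at (5.5, 15) is absent (|z−center|=10.850 > r=5); the cube at (4.5, 1) is not intersected at this z (z outside [0.5, 18.5]); the cylinder at (11, 3) is not intersected at this z (z outside [6, 26]); Merging all regions: only the r=11 cylinder is present, so the union is just that shape — area = 375.81 mm². Overall, the cross-section is a single solid region. Net area = 375.81 mm².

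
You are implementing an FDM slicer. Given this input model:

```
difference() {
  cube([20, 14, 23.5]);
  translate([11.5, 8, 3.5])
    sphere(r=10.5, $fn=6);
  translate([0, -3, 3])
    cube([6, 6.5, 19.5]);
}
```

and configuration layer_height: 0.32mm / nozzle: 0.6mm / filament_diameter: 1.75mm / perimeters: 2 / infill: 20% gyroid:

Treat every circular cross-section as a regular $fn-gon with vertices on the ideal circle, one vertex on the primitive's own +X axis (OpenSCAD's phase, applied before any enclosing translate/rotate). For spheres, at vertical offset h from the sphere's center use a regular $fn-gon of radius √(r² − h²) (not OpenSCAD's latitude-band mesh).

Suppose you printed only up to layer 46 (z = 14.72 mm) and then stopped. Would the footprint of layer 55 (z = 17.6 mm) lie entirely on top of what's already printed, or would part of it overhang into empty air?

Compare the two slices. At z = 14.72: the cube (footprint 20×14) is included at this height (area 280.00 mm²); the sphere at (11.5, 8) is absent (|z−center|=11.220 > r=10.5); the 6×6.5 cube at (0, -3) contributes its full rectangle (area 39.00 mm²); After the difference (first − rest): starting from the 20×14 cube (280.00 mm²), the 6×6.5 cube at (0, -3) partially overlaps it — only the 21.00 mm² overlap (of its 39.00 mm²) is removed, clipping the outline — area = 259.00 mm². At z = 17.6: the 20×14 cube contributes its full rectangle (area 280.00 mm²); the sphere at (11.5, 8) does not reach this height (|z−center|=14.100 > r=10.5); the 6×6.5 cube at (0, -3) contributes its full rectangle (area 39.00 mm²); Taking the first minus the rest: starting from the 20×14 cube (280.00 mm²), the 6×6.5 cube at (0, -3) partially overlaps it — only the 21.00 mm² overlap (of its 39.00 mm²) is removed, clipping the outline — area = 259.00 mm². Checking containment: the cross-section at z = 17.6 is a subset of the cross-section at z = 14.72.

entirely on top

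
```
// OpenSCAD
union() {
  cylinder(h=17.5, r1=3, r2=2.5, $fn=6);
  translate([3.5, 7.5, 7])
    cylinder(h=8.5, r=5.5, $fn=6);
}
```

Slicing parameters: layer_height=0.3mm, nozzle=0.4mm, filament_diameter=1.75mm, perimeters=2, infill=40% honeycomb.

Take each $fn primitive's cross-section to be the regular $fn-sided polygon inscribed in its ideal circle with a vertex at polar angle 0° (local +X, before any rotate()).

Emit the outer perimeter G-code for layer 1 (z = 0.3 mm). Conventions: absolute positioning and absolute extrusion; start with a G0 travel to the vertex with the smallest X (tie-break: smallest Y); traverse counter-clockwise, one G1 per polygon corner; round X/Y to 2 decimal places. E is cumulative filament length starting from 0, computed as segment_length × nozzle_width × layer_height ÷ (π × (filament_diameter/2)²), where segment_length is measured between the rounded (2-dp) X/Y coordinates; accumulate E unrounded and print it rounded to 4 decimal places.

G0 X-2.99 Y0.00 Z0.30
G1 X-1.50 Y-2.59 E0.1491
G1 X1.50 Y-2.59 E0.2987
G1 X2.99 Y0.00 E0.4478
G1 X1.50 Y2.59 E0.5969
G1 X-1.50 Y2.59 E0.7466
G1 X-2.99 Y0.00 E0.8956

At z = 0.3 mm: the cone: at t=0.017 of its height the radius interpolates to r₁+(r₂−r₁)t = 2.991, giving a regular 6-gon of that circumradius; the cylinder at (3.5, 7.5) is absent (z outside [7, 15.5]); Combining (union): only the cone is present, so the union is just that shape — 1 connected region. The outline is a single polygon with 6 vertices. Extrusion per mm of travel: 0.4 × 0.3 / (π × 0.875²) = 0.049890. Accumulating E over each segment gives final E = 0.8956.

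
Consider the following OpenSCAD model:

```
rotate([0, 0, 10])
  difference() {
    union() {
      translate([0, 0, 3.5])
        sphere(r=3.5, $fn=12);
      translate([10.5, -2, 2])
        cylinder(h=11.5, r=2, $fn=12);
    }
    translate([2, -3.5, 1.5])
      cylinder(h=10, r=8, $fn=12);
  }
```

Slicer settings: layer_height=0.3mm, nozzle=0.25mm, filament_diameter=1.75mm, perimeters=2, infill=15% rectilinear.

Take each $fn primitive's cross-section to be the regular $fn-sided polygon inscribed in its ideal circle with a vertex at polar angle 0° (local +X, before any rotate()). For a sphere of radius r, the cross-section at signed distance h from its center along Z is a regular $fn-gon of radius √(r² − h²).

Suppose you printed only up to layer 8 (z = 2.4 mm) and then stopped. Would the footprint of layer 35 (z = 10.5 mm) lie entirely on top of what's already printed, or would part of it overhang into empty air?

Compare the two slices. At z = 2.4: the r=3.5 sphere contributes a regular 12-gon of circumradius √(3.5²−1.1²) = 3.323 (area = (12/2)·3.323²·sin(360°/12) = 33.12 mm²); the cylinder at (10.5, -2): section is a regular 12-gon, circumradius r=2 (area = (12/2)·2.000²·sin(360°/12) = 12.00 mm²); Taking the union: the 2 present regions are separate (no shared area or edge), so areas and boundary lengths simply add and each stays a separate island — area = 45.12 mm²; the r=8 cylinder at (2, -3.5) contributes a regular 12-gon of circumradius 8 (area = (12/2)·8.000²·sin(360°/12) = 192.00 mm²); After the difference (first − rest): starting from that combined region (45.12 mm²), the r=8 cylinder at (2, -3.5) partially overlaps it — only the 35.79 mm² overlap (of its 192.00 mm²) is removed, clipping the outline — area = 9.33 mm²; (whole slice rotated 10° about Z — lengths, areas and connectivity unchanged). At z = 10.5: the sphere is not intersected at this z (|z−center|=7.000 > r=3.5); the r=2 cylinder at (10.5, -2) contributes a regular 12-gon of circumradius 2 (area = (12/2)·2.000²·sin(360°/12) = 12.00 mm²); Combining (union): only the r=2 cylinder at (10.5, -2) is present, so the union is just that shape — area = 12.00 mm²; the cylinder at (2, -3.5): section is a regular 12-gon, circumradius r=8 (area = (12/2)·8.000²·sin(360°/12) = 192.00 mm²); Subtracting the remaining from the first: starting from the result so far (12.00 mm²), the r=8 cylinder at (2, -3.5) partially overlaps it — only the 2.67 mm² overlap (of its 192.00 mm²) is removed, clipping the outline — area = 9.33 mm²; (rotated 10° about Z; rotation is an isometry so areas/perimeters/island counts are preserved). Checking containment: the cross-section at z = 10.5 is a subset of the cross-section at z = 2.4.

entirely on top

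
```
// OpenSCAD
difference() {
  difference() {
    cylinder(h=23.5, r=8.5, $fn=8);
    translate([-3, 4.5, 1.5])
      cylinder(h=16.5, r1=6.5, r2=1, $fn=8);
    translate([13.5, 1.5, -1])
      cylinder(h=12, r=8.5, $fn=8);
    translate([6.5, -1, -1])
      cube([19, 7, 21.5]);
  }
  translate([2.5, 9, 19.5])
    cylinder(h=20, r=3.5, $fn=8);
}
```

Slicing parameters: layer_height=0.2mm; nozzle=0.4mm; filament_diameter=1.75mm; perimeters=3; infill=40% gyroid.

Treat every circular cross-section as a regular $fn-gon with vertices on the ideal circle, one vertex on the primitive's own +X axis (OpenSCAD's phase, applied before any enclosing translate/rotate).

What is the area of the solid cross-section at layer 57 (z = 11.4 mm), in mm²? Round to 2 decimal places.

169.94 mm²

At z = 11.4 mm: the r=8.5 cylinder contributes a regular 8-gon of circumradius 8.5 (area = (8/2)·8.500²·sin(360°/8) = 204.35 mm²); the cone at (-3, 4.5) contributes a regular 8-gon of circumradius 3.200 (interpolated between r1=6.5 and r2=1 at t=0.600) (area = (8/2)·3.200²·sin(360°/8) = 28.96 mm²); the cylinder at (13.5, 1.5) does not reach this height (z outside [-1, 11]); the 19×7 cube at (6.5, -1) contributes its full rectangle (area 133.00 mm²); Taking the first minus the rest: starting from the r=8.5 cylinder (204.35 mm²), the cone at (-3, 4.5) partially overlaps it — only the 27.79 mm² overlap (of its 28.96 mm²) is removed, clipping the outline; the 19×7 cube at (6.5, -1) partially overlaps it — only the 6.62 mm² overlap (of its 133.00 mm²) is removed, clipping the outline — area = 169.94 mm²; the cylinder at (2.5, 9) is absent (z outside [19.5, 39.5]); After the difference (first − rest): none of the subtracted shapes is present at this height, so that combined region is unchanged — area = 169.94 mm². Overall, the cross-section is a single solid region. Net area = 169.94 mm².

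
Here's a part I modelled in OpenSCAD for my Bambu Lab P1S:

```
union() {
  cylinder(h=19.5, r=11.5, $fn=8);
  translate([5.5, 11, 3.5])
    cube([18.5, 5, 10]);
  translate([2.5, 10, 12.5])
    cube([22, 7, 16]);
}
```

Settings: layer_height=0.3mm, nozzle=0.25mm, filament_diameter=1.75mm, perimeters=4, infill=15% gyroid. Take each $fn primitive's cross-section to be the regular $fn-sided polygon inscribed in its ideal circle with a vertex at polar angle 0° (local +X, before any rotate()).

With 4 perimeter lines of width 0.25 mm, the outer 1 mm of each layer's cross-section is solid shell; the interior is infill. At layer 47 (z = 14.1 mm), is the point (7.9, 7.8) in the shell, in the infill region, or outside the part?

At z = 14.1 mm: the r=11.5 cylinder gives a regular 8-gon of circumradius 11.5 (constant along its height); the cube at (5.5, 11) is not intersected at this z (z outside [3.5, 13.5]); the 22×7 cube at (2.5, 10) contributes its full rectangle; Taking the union: the regions partially overlap (shared area 0.26 mm²), so overlapping operands fuse into one piece — 1 connected region. Overall, the cross-section is a single solid region. The nearest boundary edge runs (8.13, 8.13)→(11.50, 0.00); distance from the point to it = 0.34 mm. The point is inside the cross-section, 0.34 mm from the nearest boundary — within the 1 mm shell band (4 × 0.25).

shell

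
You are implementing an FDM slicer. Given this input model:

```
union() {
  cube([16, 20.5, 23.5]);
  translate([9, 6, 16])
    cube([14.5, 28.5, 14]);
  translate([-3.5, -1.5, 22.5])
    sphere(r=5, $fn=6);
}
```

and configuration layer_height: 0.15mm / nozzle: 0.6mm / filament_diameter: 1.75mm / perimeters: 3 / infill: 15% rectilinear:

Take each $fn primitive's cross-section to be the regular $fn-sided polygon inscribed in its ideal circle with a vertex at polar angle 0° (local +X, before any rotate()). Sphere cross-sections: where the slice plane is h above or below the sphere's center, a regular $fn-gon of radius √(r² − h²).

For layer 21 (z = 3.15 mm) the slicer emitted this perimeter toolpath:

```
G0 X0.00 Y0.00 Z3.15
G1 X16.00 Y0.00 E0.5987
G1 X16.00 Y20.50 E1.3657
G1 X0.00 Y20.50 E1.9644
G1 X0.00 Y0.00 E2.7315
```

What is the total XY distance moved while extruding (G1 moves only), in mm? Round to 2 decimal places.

73.00 mm

Sum the Euclidean lengths of each G1 segment: total = 73.00 mm.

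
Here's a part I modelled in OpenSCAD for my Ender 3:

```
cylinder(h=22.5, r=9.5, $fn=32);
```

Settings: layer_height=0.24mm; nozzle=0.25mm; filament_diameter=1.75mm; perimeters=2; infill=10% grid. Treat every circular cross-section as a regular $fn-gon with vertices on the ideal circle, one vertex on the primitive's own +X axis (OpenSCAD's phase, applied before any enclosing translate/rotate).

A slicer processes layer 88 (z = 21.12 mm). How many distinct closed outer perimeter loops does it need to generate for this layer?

At z = 21.12 mm: the r=9.5 cylinder contributes a regular 32-gon of circumradius 9.5. The result has 1 disconnected region.

1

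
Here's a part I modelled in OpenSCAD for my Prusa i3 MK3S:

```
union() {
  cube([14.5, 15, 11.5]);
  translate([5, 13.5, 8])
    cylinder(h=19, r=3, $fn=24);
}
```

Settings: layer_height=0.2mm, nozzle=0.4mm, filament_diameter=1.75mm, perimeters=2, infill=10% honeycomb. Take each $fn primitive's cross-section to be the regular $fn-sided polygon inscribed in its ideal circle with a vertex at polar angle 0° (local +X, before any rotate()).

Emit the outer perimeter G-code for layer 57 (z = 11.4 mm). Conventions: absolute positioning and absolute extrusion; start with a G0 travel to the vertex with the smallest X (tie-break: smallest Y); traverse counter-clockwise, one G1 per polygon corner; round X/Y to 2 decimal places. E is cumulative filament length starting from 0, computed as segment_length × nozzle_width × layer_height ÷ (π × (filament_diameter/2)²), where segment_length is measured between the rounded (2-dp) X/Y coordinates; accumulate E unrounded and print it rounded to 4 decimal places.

At z = 11.4 mm: the cube (footprint 14.5×15) is included at this height; the r=3 cylinder at (5, 13.5) contributes a regular 24-gon of circumradius 3; Merging all regions: the regions partially overlap (shared area 22.53 mm²), so overlapping operands fuse into one piece — 1 connected region. The outline is a single polygon with 13 vertices. Extrusion per mm of travel: 0.4 × 0.2 / (π × 0.875²) = 0.033260. Accumulating E over each segment gives final E = 1.9979.

G0 X0.00 Y0.00 Z11.40
G1 X14.50 Y0.00 E0.4823
G1 X14.50 Y15.00 E0.9812
G1 X7.60 Y15.00 E1.2107
G1 X7.12 Y15.62 E1.2367
G1 X6.50 Y16.10 E1.2628
G1 X5.78 Y16.40 E1.2888
G1 X5.00 Y16.50 E1.3149
G1 X4.22 Y16.40 E1.3411
G1 X3.50 Y16.10 E1.3670
G1 X2.88 Y15.62 E1.3931
G1 X2.40 Y15.00 E1.4192
G1 X0.00 Y15.00 E1.4990
G1 X0.00 Y0.00 E1.9979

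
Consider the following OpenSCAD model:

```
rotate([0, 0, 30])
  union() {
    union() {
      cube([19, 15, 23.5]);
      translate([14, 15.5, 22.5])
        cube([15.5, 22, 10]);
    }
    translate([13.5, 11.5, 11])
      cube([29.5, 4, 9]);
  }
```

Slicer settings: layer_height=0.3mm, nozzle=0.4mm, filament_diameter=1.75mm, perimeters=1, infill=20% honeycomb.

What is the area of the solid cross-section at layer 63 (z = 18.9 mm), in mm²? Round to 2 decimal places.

383.75 mm²

At z = 18.9 mm: the cube (footprint 19×15) is included at this height (area 285.00 mm²); the cube at (14, 15.5) is not intersected at this z (z outside [22.5, 32.5]); Merging all regions: only the 19×15 cube is present, so the union is just that shape — area = 285.00 mm²; the 29.5×4 cube at (13.5, 11.5) contributes its full rectangle (area 118.00 mm²); Taking the union: the regions partially overlap — summed areas 403.00 mm² minus the doubly-counted overlap 19.25 mm² gives 383.75 mm² — area = 383.75 mm²; (rotated 30° about Z; rotation is an isometry so areas/perimeters/island counts are preserved). Overall, the cross-section is a single solid region. Net area = 383.75 mm².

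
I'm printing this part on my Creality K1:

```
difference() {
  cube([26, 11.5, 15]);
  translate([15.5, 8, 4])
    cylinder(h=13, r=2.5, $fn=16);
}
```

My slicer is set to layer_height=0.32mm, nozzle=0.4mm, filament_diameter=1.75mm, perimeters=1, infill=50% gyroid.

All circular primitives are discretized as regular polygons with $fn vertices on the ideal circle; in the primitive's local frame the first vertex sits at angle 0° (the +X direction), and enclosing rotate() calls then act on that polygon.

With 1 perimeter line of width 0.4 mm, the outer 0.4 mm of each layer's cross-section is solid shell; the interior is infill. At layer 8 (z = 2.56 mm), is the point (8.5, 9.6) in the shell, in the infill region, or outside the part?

infill

At z = 2.56 mm: the cube is present — its section is the full 26×11.5 rectangle; the cylinder at (15.5, 8) is not intersected at this z (z outside [4, 17]); Taking the first minus the rest: none of the subtracted shapes is present at this height, so the 26×11.5 cube is unchanged — 1 connected region. Overall, the cross-section is a single solid region. The nearest boundary edge runs (26.00, 11.50)→(0.00, 11.50); distance from the point to it = 1.90 mm. The point is inside the cross-section and 1.90 mm from the nearest boundary — more than the 0.4 mm shell width (1 × 0.4), so it's in the infill interior.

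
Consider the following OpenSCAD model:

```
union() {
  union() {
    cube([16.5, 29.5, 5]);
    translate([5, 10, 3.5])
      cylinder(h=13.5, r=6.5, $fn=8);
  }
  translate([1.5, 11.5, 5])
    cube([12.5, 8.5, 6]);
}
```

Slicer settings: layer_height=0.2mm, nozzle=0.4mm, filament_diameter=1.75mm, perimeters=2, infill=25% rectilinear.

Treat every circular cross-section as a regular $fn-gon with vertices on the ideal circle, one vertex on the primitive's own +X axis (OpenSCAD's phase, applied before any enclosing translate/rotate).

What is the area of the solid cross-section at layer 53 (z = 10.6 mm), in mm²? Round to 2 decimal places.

190.20 mm²

At z = 10.6 mm: the cube is absent (z outside [0, 5]); the cylinder at (5, 10): section is a regular 8-gon, circumradius r=6.5 (area = (8/2)·6.500²·sin(360°/8) = 119.50 mm²); Combining (union): only the r=6.5 cylinder at (5, 10) is present, so the union is just that shape — area = 119.50 mm²; the 12.5×8.5 cube at (1.5, 11.5) contributes its full rectangle (area 106.25 mm²); Combining (union): the regions partially overlap — summed areas 225.75 mm² minus the doubly-counted overlap 35.55 mm² gives 190.20 mm² — area = 190.20 mm². Overall, the cross-section is a single solid region. Net area = 190.20 mm².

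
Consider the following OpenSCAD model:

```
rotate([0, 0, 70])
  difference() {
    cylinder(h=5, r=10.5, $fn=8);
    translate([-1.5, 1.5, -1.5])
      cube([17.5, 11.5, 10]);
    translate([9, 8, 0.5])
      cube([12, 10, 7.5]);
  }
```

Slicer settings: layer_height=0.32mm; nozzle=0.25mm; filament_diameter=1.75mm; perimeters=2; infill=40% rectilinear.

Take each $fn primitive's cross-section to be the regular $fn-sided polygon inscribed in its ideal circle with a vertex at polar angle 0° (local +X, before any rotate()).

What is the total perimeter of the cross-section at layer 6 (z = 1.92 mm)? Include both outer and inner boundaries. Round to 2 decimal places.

67.98 mm

At z = 1.92 mm: the r=10.5 cylinder gives a regular 8-gon of circumradius 10.5 (constant along its height) (perimeter = 2·8·10.500·sin(180°/8) = 64.29 mm); the 17.5×11.5 cube at (-1.5, 1.5) contributes its full rectangle (perimeter 58.00 mm); the cube at (9, 8) is present — its section is the full 12×10 rectangle (perimeter 44.00 mm); Subtracting the remaining from the first: starting from the r=10.5 cylinder, the 17.5×11.5 cube at (-1.5, 1.5) partially overlaps it — only the 75.71 mm² overlap (of its 201.25 mm²) is removed, clipping the outline; the 12×10 cube at (9, 8) misses the remaining region (no effect) — boundary = 67.98 mm; (rotated 70° about Z; rotation is an isometry so areas/perimeters/island counts are preserved). Overall, the cross-section is a single solid region. Total boundary length (outer) = 67.98 mm.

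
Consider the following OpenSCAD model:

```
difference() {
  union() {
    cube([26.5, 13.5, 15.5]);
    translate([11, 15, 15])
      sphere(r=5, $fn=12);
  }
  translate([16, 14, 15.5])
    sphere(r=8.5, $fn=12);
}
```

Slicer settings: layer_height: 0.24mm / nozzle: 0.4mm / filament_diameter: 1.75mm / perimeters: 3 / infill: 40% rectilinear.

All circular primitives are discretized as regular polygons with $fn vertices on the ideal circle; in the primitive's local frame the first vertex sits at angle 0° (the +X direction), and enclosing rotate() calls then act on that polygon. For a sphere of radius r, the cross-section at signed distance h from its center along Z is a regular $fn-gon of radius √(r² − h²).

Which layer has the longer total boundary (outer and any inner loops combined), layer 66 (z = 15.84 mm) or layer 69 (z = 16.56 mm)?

Layer 66 (z = 15.84): the cube does not reach this height (z outside [0, 15.5]); the r=5 sphere at (11, 15) slices to a regular 12-gon of circumradius 4.929 (√(r²−h²) with h=0.84 from center) (perimeter = 2·12·4.929·sin(180°/12) = 30.62 mm); Combining (union): only the r=5 sphere at (11, 15) is present, so the union is just that shape — boundary = 30.62 mm; the sphere at (16, 14): section is a regular 12-gon, circumradius = √(r²−h²) = √(8.5²−0.34²) = 8.493 (perimeter = 2·12·8.493·sin(180°/12) = 52.76 mm); Taking the first minus the rest: starting from that combined region, the r=8.5 sphere at (16, 14) partially overlaps it — only the 62.11 mm² overlap (of its 216.40 mm²) is removed, clipping the outline — boundary = 21.10 mm. So its perimeter = 21.10 mm. Layer 69 (z = 16.56): the cube does not reach this height (z outside [0, 15.5]); the sphere at (11, 15): section is a regular 12-gon, circumradius = √(r²−h²) = √(5²−1.56²) = 4.750 (perimeter = 2·12·4.750·sin(180°/12) = 29.51 mm); Combining (union): only the r=5 sphere at (11, 15) is present, so the union is just that shape — boundary = 29.51 mm; the sphere at (16, 14): section is a regular 12-gon, circumradius = √(r²−h²) = √(8.5²−1.06²) = 8.434 (perimeter = 2·12·8.434·sin(180°/12) = 52.39 mm); Taking the first minus the rest: starting from that combined region, the r=8.5 sphere at (16, 14) partially overlaps it — only the 58.31 mm² overlap (of its 213.38 mm²) is removed, clipping the outline — boundary = 19.82 mm. So its perimeter = 19.82 mm. Layer 66 is larger (21.10 vs 19.82 mm).

layer 66 (z = 15.84 mm)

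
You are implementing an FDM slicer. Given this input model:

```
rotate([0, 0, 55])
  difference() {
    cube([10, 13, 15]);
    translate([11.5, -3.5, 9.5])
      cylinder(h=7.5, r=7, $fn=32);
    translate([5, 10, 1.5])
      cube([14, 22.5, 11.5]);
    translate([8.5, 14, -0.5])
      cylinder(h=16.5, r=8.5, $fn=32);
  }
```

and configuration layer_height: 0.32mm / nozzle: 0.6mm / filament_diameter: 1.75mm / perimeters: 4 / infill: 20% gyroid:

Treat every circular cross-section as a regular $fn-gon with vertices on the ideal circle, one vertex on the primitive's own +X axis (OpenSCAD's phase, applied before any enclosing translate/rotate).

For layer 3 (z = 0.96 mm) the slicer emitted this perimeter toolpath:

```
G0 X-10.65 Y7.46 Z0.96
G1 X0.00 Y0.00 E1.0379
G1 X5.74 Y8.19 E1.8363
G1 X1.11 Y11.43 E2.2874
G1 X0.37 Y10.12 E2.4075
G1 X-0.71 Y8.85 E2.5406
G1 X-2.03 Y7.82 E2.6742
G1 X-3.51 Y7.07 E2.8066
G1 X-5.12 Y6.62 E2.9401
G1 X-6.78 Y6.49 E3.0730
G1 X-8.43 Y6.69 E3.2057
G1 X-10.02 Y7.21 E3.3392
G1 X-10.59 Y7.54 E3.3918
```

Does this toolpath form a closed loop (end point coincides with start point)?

no

Start point (G0): (-10.65, 7.46). End point (last G1): the path does not return to the start — open.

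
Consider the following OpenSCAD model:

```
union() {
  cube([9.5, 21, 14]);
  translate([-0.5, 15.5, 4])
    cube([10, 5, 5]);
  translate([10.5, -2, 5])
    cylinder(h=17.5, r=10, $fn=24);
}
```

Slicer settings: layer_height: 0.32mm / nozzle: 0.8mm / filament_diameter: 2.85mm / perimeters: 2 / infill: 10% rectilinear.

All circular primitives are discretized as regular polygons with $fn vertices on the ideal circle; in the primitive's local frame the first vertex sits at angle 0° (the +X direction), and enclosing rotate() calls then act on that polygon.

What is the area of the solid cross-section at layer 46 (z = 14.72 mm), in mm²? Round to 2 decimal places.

310.58 mm²

At z = 14.72 mm: the cube does not reach this height (z outside [0, 14]); the cube at (-0.5, 15.5) is not intersected at this z (z outside [4, 9]); the r=10 cylinder at (10.5, -2) contributes a regular 24-gon of circumradius 10 (area = (24/2)·10.000²·sin(360°/24) = 310.58 mm²); Combining (union): only the r=10 cylinder at (10.5, -2) is present, so the union is just that shape — area = 310.58 mm². Overall, the cross-section is a single solid region. Net area = 310.58 mm².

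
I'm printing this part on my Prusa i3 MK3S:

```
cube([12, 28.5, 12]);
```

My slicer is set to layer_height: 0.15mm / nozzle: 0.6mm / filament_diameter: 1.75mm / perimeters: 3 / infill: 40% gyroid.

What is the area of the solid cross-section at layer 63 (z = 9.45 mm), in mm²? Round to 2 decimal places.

342.00 mm²

At z = 9.45 mm: the cube is present — its section is the full 12×28.5 rectangle (area 342.00 mm²). Overall, the cross-section is a single solid region. Net area = 342.00 mm².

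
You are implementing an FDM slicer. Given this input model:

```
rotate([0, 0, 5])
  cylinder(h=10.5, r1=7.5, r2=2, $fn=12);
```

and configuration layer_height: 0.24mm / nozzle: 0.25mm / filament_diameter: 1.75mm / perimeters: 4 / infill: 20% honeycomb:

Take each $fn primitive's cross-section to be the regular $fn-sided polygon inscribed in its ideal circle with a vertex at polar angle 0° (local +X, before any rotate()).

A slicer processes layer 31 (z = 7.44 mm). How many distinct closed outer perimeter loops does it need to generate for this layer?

At z = 7.44 mm: the cone contributes a regular 12-gon of circumradius 3.603 (interpolated between r1=7.5 and r2=2 at t=0.709); (rotated 5° about Z; rotation is an isometry so areas/perimeters/island counts are preserved). The result has 1 disconnected region.

1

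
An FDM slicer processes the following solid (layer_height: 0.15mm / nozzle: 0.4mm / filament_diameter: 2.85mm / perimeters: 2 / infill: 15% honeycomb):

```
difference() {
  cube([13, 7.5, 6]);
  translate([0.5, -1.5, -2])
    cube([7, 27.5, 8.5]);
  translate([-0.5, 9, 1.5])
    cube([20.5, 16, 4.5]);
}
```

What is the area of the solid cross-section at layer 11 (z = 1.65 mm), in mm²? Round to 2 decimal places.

At z = 1.65 mm: the cube (footprint 13×7.5) is included at this height (area 97.50 mm²); the cube at (0.5, -1.5) (footprint 7×27.5) is included at this height (area 192.50 mm²); the 20.5×16 cube at (-0.5, 9) contributes its full rectangle (area 328.00 mm²); Taking the first minus the rest: starting from the 13×7.5 cube (97.50 mm²), the 7×27.5 cube at (0.5, -1.5) partially overlaps it — only the 52.50 mm² overlap (of its 192.50 mm²) is removed, clipping the outline; the 20.5×16 cube at (-0.5, 9) misses the remaining region (no effect) — area = 45.00 mm². Overall, the cross-section has 2 separate islands. Net area = 45.00 mm².

45.00 mm²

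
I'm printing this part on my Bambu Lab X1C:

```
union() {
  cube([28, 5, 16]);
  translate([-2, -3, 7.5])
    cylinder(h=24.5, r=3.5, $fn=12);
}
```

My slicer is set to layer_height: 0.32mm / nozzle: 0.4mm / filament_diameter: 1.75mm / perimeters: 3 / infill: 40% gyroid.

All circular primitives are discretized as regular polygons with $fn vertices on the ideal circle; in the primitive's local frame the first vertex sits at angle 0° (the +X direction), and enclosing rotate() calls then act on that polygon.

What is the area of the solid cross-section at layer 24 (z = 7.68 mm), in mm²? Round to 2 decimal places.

At z = 7.68 mm: the 28×5 cube contributes its full rectangle (area 140.00 mm²); the r=3.5 cylinder at (-2, -3) gives a regular 12-gon of circumradius 3.5 (constant along its height) (area = (12/2)·3.500²·sin(360°/12) = 36.75 mm²); Combining (union): the 2 present regions are separate (no shared area or edge), so areas and boundary lengths simply add and each stays a separate island — area = 176.75 mm². Overall, the cross-section has 2 separate islands. Net area = 176.75 mm².

176.75 mm²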